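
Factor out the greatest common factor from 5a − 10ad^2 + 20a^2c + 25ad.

5a − 10ad^2 + 20a^2c + 25ad
= 5(a − 2ad^2 + 4a^2c + 5ad)    [factor out 5]
= 5a(1 − 2d^2 + 4ac + 5d)    [factor out a]

5a(1 − 2d^2 + 4ac + 5d)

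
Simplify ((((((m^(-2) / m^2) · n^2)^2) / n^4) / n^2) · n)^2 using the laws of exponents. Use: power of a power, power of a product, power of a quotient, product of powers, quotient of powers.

m^(-16)·n^(-2)

((((((m^(-2) / m^2) · n^2)^2) / n^4) / n^2) · n)^2
= ((((((m^(-2) / m^2) · n^2)^2) / n^4) / n^2)^2) · (n^2)    [power of a product]
= ((((((m^(-2) / m^2) · n^2)^2) / n^4)^2) / ((n^2)^2)) · (n^2)    [power of a quotient]
= ((((((m^(-2) / m^2) · n^2)^2)^2) / ((n^4)^2)) / ((n^2)^2)) · (n^2)    [power of a quotient]
= (((((m^(-2) / m^2) · n^2)^4) / ((n^4)^2)) / ((n^2)^2)) · (n^2)    [power of a power]
= (((((m^(-2) / m^2)^4) · ((n^2)^4)) / ((n^4)^2)) / ((n^2)^2)) · (n^2)    [power of a product]
= ((((((m^(-2))^4) / ((m^2)^4)) · ((n^2)^4)) / ((n^4)^2)) / ((n^2)^2)) · (n^2)    [power of a quotient]
= ((((m^(-8) / ((m^2)^4)) · ((n^2)^4)) / ((n^4)^2)) / ((n^2)^2)) · (n^2)    [power of a power]
= ((((m^(-8) / m^8) · ((n^2)^4)) / ((n^4)^2)) / ((n^2)^2)) · (n^2)    [power of a power]
= (((m^(-16) · ((n^2)^4)) / ((n^4)^2)) / ((n^2)^2)) · (n^2)    [quotient of powers]
= (((m^(-16) · n^8) / ((n^4)^2)) / ((n^2)^2)) · (n^2)    [power of a power]
= (((m^(-16) · n^8) / n^8) / ((n^2)^2)) · (n^2)    [power of a power]
= (((m^(-16) · n^8) / n^8) / n^4) · (n^2)    [power of a power]
= m^(-16)·n^(-2)    [quotient of powers; product of powers]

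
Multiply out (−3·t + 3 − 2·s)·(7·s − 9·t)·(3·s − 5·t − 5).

61·s²·t + 96·s·t² − 171·s·t − 135·t³ + 133·s² − 105·s + 135·t − 42·s³

(−3·t + 3 − 2·s)·(7·s − 9·t)·(3·s − 5·t − 5)
= (−21·s·t + 27·t² + 21·s − 27·t − 14·s² + 18·s·t)·(3·s − 5·t − 5)    [distributive law]
= (−3·s·t + 27·t² + 21·s − 27·t − 14·s²)·(3·s − 5·t − 5)    [combine like terms]
= −9·s²·t + 15·s·t² + 15·s·t + 81·s·t² − 135·t³ − 135·t² + 63·s² − 105·s·t − 105·s − 81·s·t + 135·t² + 135·t − 42·s³ + 70·s²·t + 70·s²    [distributive law]
= 61·s²·t + 96·s·t² − 171·s·t − 135·t³ + 133·s² − 105·s + 135·t − 42·s³    [combine like terms]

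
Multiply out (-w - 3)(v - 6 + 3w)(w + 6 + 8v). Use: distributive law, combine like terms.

(-w - 3)(v - 6 + 3w)(w + 6 + 8v)
= (-vw + 6w - 3w^2 - 3v + 18 - 9w)(w + 6 + 8v)    [distributive law]
= (-vw - 3w - 3w^2 - 3v + 18)(w + 6 + 8v)    [combine like terms]
= -vw^2 - 6vw - 8v^2w - 3w^2 - 18w - 24vw - 3w^3 - 18w^2 - 24vw^2 - 3vw - 18v - 24v^2 + 18w + 108 + 144v    [distributive law]
= -25vw^2 - 33vw - 8v^2w - 21w^2 - 3w^3 + 126v - 24v^2 + 108    [combine like terms]

-25vw^2 - 33vw - 8v^2w - 21w^2 - 3w^3 + 126v - 24v^2 + 108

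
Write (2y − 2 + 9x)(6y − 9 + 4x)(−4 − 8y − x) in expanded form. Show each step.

(2y − 2 + 9x)(6y − 9 + 4x)(−4 − 8y − x)
= (12y^2 − 18y + 8xy − 12y + 18 − 8x + 54xy − 81x + 36x^2)(−4 − 8y − x)    [distributive law]
= (12y^2 − 30y + 62xy + 18 − 89x + 36x^2)(−4 − 8y − x)    [combine like terms]
= −48y^2 − 96y^3 − 12xy^2 + 120y + 240y^2 + 30xy − 248xy − 496xy^2 − 62x^2y − 72 − 144y − 18x + 356x + 712xy + 89x^2 − 144x^2 − 288x^2y − 36x^3    [distributive law]
= 192y^2 − 96y^3 − 508xy^2 − 24y + 494xy − 350x^2y − 72 + 338x − 55x^2 − 36x^3    [combine like terms]

192y^2 − 96y^3 − 508xy^2 − 24y + 494xy − 350x^2y − 72 + 338x − 55x^2 − 36x^3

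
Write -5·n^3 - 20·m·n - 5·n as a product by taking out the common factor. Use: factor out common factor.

5·n(-n^2 - 4·m - 1)

-5·n^3 - 20·m·n - 5·n
= 5(-n^3 - 4·m·n - n)    [factor out 5]
= 5·n(-n^2 - 4·m - 1)    [factor out n]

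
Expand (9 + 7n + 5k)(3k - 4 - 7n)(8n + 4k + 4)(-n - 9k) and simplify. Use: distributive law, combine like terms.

(9 + 7n + 5k)(3k - 4 - 7n)(8n + 4k + 4)(-n - 9k)
= (27k - 36 - 63n + 21kn - 28n - 49n^2 + 15k^2 - 20k - 35kn)(8n + 4k + 4)(-n - 9k)    [distributive law]
= (7k - 36 - 91n - 14kn - 49n^2 + 15k^2)(8n + 4k + 4)(-n - 9k)    [combine like terms]
= (56kn + 28k^2 + 28k - 288n - 144k - 144 - 728n^2 - 364kn - 364n - 112kn^2 - 56k^2n - 56kn - 392n^3 - 196kn^2 - 196n^2 + 120k^2n + 60k^3 + 60k^2)(-n - 9k)    [distributive law]
= (-364kn + 88k^2 - 116k - 652n - 144 - 924n^2 - 308kn^2 + 64k^2n - 392n^3 + 60k^3)(-n - 9k)    [combine like terms]
= 364kn^2 + 3276k^2n - 88k^2n - 792k^3 + 116kn + 1044k^2 + 652n^2 + 5868kn + 144n + 1296k + 924n^3 + 8316kn^2 + 308kn^3 + 2772k^2n^2 - 64k^2n^2 - 576k^3n + 392n^4 + 3528kn^3 - 60k^3n - 540k^4    [distributive law]
= 8680kn^2 + 3188k^2n - 792k^3 + 5984kn + 1044k^2 + 652n^2 + 144n + 1296k + 924n^3 + 3836kn^3 + 2708k^2n^2 - 636k^3n + 392n^4 - 540k^4    [combine like terms]

8680kn^2 + 3188k^2n - 792k^3 + 5984kn + 1044k^2 + 652n^2 + 144n + 1296k + 924n^3 + 3836kn^3 + 2708k^2n^2 - 636k^3n + 392n^4 - 540k^4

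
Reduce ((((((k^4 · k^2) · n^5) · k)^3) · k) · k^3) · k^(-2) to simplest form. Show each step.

k^23·n^15

((((((k^4 · k^2) · n^5) · k)^3) · k) · k^3) · k^(-2)
= ((((((k^4 · k^2) · n^5)^3) · (k^3)) · k) · k^3) · k^(-2)    [power of a product]
= ((((((k^4 · k^2)^3) · ((n^5)^3)) · (k^3)) · k) · k^3) · k^(-2)    [power of a product]
= (((((((k^4)^3) · ((k^2)^3)) · ((n^5)^3)) · (k^3)) · k) · k^3) · k^(-2)    [power of a product]
= (((((k^12 · ((k^2)^3)) · ((n^5)^3)) · (k^3)) · k) · k^3) · k^(-2)    [power of a power]
= (((((k^12 · k^6) · ((n^5)^3)) · (k^3)) · k) · k^3) · k^(-2)    [power of a power]
= ((((k^18 · ((n^5)^3)) · (k^3)) · k) · k^3) · k^(-2)    [product of powers]
= ((((k^18 · n^15) · (k^3)) · k) · k^3) · k^(-2)    [power of a power]
= k^23·n^15    [product of powers]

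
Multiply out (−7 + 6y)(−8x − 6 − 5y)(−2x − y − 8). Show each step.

(−7 + 6y)(−8x − 6 − 5y)(−2x − y − 8)
= (56x + 42 + 35y − 48xy − 36y − 30y^2)(−2x − y − 8)    [distributive law]
= (56x + 42 − y − 48xy − 30y^2)(−2x − y − 8)    [combine like terms]
= −112x^2 − 56xy − 448x − 84x − 42y − 336 + 2xy + y^2 + 8y + 96x^2y + 48xy^2 + 384xy + 60xy^2 + 30y^3 + 240y^2    [distributive law]
= −112x^2 + 330xy − 532x − 34y − 336 + 241y^2 + 96x^2y + 108xy^2 + 30y^3    [combine like terms]

−112x^2 + 330xy − 532x − 34y − 336 + 241y^2 + 96x^2y + 108xy^2 + 30y^3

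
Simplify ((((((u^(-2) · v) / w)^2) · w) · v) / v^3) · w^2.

u^(-4)·w

((((((u^(-2) · v) / w)^2) · w) · v) / v^3) · w^2
= ((((((u^(-2) · v)^2) / (w^2)) · w) · v) / v^3) · w^2    [power of a quotient]
= (((((((u^(-2))^2) · (v^2)) / (w^2)) · w) · v) / v^3) · w^2    [power of a product]
= (((((u^(-4) · (v^2)) / (w^2)) · w) · v) / v^3) · w^2    [power of a power]
= u^(-4)·w    [quotient of powers; product of powers]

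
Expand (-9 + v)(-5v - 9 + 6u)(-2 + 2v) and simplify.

90v + 82v^2 - 162 + 108u - 120uv - 10v^3 + 12uv^2

(-9 + v)(-5v - 9 + 6u)(-2 + 2v)
= (45v + 81 - 54u - 5v^2 - 9v + 6uv)(-2 + 2v)    [distributive law]
= (36v + 81 - 54u - 5v^2 + 6uv)(-2 + 2v)    [combine like terms]
= -72v + 72v^2 - 162 + 162v + 108u - 108uv + 10v^2 - 10v^3 - 12uv + 12uv^2    [distributive law]
= 90v + 82v^2 - 162 + 108u - 120uv - 10v^3 + 12uv^2    [combine like terms]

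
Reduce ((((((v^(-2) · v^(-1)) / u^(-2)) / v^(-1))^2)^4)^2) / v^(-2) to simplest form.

u^32v^(-30)

((((((v^(-2) · v^(-1)) / u^(-2)) / v^(-1))^2)^4)^2) / v^(-2)
= (((((v^(-2) · v^(-1)) / u^(-2)) / v^(-1))^2)^8) / v^(-2)    [power of a power]
= ((((v^(-2) · v^(-1)) / u^(-2)) / v^(-1))^16) / v^(-2)    [power of a power]
= ((((v^(-2) · v^(-1)) / u^(-2))^16) / ((v^(-1))^16)) / v^(-2)    [power of a quotient]
= ((((v^(-2) · v^(-1))^16) / ((u^(-2))^16)) / ((v^(-1))^16)) / v^(-2)    [power of a quotient]
= (((((v^(-2))^16) · ((v^(-1))^16)) / ((u^(-2))^16)) / ((v^(-1))^16)) / v^(-2)    [power of a product]
= (((v^(-32) · ((v^(-1))^16)) / ((u^(-2))^16)) / ((v^(-1))^16)) / v^(-2)    [power of a power]
= (((v^(-32) · v^(-16)) / ((u^(-2))^16)) / ((v^(-1))^16)) / v^(-2)    [power of a power]
= ((v^(-48) / ((u^(-2))^16)) / ((v^(-1))^16)) / v^(-2)    [product of powers]
= ((v^(-48) / u^(-32)) / ((v^(-1))^16)) / v^(-2)    [power of a power]
= ((v^(-48) / u^(-32)) / v^(-16)) / v^(-2)    [power of a power]
= u^32v^(-30)    [quotient of powers; product of powers]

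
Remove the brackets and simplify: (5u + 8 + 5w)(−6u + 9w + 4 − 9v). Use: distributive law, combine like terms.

(5u + 8 + 5w)(−6u + 9w + 4 − 9v)
= −30u^2 + 45uw + 20u − 45uv − 48u + 72w + 32 − 72v − 30uw + 45w^2 + 20w − 45vw    [distributive law]
= −30u^2 + 15uw − 28u − 45uv + 92w + 32 − 72v + 45w^2 − 45vw    [combine like terms]

−30u^2 + 15uw − 28u − 45uv + 92w + 32 − 72v + 45w^2 − 45vw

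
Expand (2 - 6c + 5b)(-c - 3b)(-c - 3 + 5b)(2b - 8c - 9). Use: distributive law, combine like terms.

(2 - 6c + 5b)(-c - 3b)(-c - 3 + 5b)(2b - 8c - 9)
= (-2c - 6b + 6c^2 + 18bc - 5bc - 15b^2)(-c - 3 + 5b)(2b - 8c - 9)    [distributive law]
= (-2c - 6b + 6c^2 + 13bc - 15b^2)(-c - 3 + 5b)(2b - 8c - 9)    [combine like terms]
= (2c^2 + 6c - 10bc + 6bc + 18b - 30b^2 - 6c^3 - 18c^2 + 30bc^2 - 13bc^2 - 39bc + 65b^2c + 15b^2c + 45b^2 - 75b^3)(2b - 8c - 9)    [distributive law]
= (-16c^2 + 6c - 43bc + 18b + 15b^2 - 6c^3 + 17bc^2 + 80b^2c - 75b^3)(2b - 8c - 9)    [combine like terms]
= -32bc^2 + 128c^3 + 144c^2 + 12bc - 48c^2 - 54c - 86b^2c + 344bc^2 + 387bc + 36b^2 - 144bc - 162b + 30b^3 - 120b^2c - 135b^2 - 12bc^3 + 48c^4 + 54c^3 + 34b^2c^2 - 136bc^3 - 153bc^2 + 160b^3c - 640b^2c^2 - 720b^2c - 150b^4 + 600b^3c + 675b^3    [distributive law]
= 159bc^2 + 182c^3 + 96c^2 + 255bc - 54c - 926b^2c - 99b^2 - 162b + 705b^3 - 148bc^3 + 48c^4 - 606b^2c^2 + 760b^3c - 150b^4    [combine like terms]

159bc^2 + 182c^3 + 96c^2 + 255bc - 54c - 926b^2c - 99b^2 - 162b + 705b^3 - 148bc^3 + 48c^4 - 606b^2c^2 + 760b^3c - 150b^4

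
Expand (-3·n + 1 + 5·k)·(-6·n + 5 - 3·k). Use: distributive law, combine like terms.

(-3·n + 1 + 5·k)·(-6·n + 5 - 3·k)
= 18·n^2 - 15·n + 9·k·n - 6·n + 5 - 3·k - 30·k·n + 25·k - 15·k^2    [distributive law]
= 18·n^2 - 21·n - 21·k·n + 5 + 22·k - 15·k^2    [combine like terms]

18·n^2 - 21·n - 21·k·n + 5 + 22·k - 15·k^2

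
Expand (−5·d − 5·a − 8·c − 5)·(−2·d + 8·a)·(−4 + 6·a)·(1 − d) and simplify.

40·d^3 − 120·a·d^2 − 60·a·d^3 + 20·a·d − 100·a^2·d + 180·a^2·d^2 − 80·a^2 − 240·a^3 + 240·a^3·d − 64·c·d + 64·c·d^2 − 160·a·c·d − 96·a·c·d^2 + 256·a·c − 384·a^2·c + 384·a^2·c·d − 40·d + 160·a

(−5·d − 5·a − 8·c − 5)·(−2·d + 8·a)·(−4 + 6·a)·(1 − d)
= (10·d^2 − 40·a·d + 10·a·d − 40·a^2 + 16·c·d − 64·a·c + 10·d − 40·a)·(−4 + 6·a)·(1 − d)    [distributive law]
= (10·d^2 − 30·a·d − 40·a^2 + 16·c·d − 64·a·c + 10·d − 40·a)·(−4 + 6·a)·(1 − d)    [combine like terms]
= (−40·d^2 + 60·a·d^2 + 120·a·d − 180·a^2·d + 160·a^2 − 240·a^3 − 64·c·d + 96·a·c·d + 256·a·c − 384·a^2·c − 40·d + 60·a·d + 160·a − 240·a^2)·(1 − d)    [distributive law]
= (−40·d^2 + 60·a·d^2 + 180·a·d − 180·a^2·d − 80·a^2 − 240·a^3 − 64·c·d + 96·a·c·d + 256·a·c − 384·a^2·c − 40·d + 160·a)·(1 − d)    [combine like terms]
= −40·d^2 + 40·d^3 + 60·a·d^2 − 60·a·d^3 + 180·a·d − 180·a·d^2 − 180·a^2·d + 180·a^2·d^2 − 80·a^2 + 80·a^2·d − 240·a^3 + 240·a^3·d − 64·c·d + 64·c·d^2 + 96·a·c·d − 96·a·c·d^2 + 256·a·c − 256·a·c·d − 384·a^2·c + 384·a^2·c·d − 40·d + 40·d^2 + 160·a − 160·a·d    [distributive law]
= 40·d^3 − 120·a·d^2 − 60·a·d^3 + 20·a·d − 100·a^2·d + 180·a^2·d^2 − 80·a^2 − 240·a^3 + 240·a^3·d − 64·c·d + 64·c·d^2 − 160·a·c·d − 96·a·c·d^2 + 256·a·c − 384·a^2·c + 384·a^2·c·d − 40·d + 160·a    [combine like terms]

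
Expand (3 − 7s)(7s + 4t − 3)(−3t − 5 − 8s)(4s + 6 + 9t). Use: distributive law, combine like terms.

(3 − 7s)(7s + 4t − 3)(−3t − 5 − 8s)(4s + 6 + 9t)
= (21s + 12t − 9 − 49s² − 28st + 21s)(−3t − 5 − 8s)(4s + 6 + 9t)    [distributive law]
= (42s + 12t − 9 − 49s² − 28st)(−3t − 5 − 8s)(4s + 6 + 9t)    [combine like terms]
= (−126st − 210s − 336s² − 36t² − 60t − 96st + 27t + 45 + 72s + 147s²t + 245s² + 392s³ + 84st² + 140st + 224s²t)(4s + 6 + 9t)    [distributive law]
= (−82st − 138s − 91s² − 36t² − 33t + 45 + 371s²t + 392s³ + 84st²)(4s + 6 + 9t)    [combine like terms]
= −328s²t − 492st − 738st² − 552s² − 828s − 1242st − 364s³ − 546s² − 819s²t − 144st² − 216t² − 324t³ − 132st − 198t − 297t² + 180s + 270 + 405t + 1484s³t + 2226s²t + 3339s²t² + 1568s⁴ + 2352s³ + 3528s³t + 336s²t² + 504st² + 756st³    [distributive law]
= 1079s²t − 1866st − 378st² − 1098s² − 648s + 1988s³ − 513t² − 324t³ + 207t + 270 + 5012s³t + 3675s²t² + 1568s⁴ + 756st³    [combine like terms]

1079s²t − 1866st − 378st² − 1098s² − 648s + 1988s³ − 513t² − 324t³ + 207t + 270 + 5012s³t + 3675s²t² + 1568s⁴ + 756st³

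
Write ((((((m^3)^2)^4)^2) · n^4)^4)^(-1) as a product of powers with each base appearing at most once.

((((((m^3)^2)^4)^2) · n^4)^4)^(-1)
= (((((m^3)^2)^4)^2) · n^4)^(-4)    [power of a power]
= (((((m^3)^2)^4)^2)^(-4)) · ((n^4)^(-4))    [power of a product]
= ((((m^3)^2)^4)^(-8)) · ((n^4)^(-4))    [power of a power]
= (((m^3)^2)^(-32)) · ((n^4)^(-4))    [power of a power]
= ((m^3)^(-64)) · ((n^4)^(-4))    [power of a power]
= m^(-192) · ((n^4)^(-4))    [power of a power]
= m^(-192) · n^(-16)    [power of a power]
= m^(-192)n^(-16)    [rearrange]

m^(-192)n^(-16)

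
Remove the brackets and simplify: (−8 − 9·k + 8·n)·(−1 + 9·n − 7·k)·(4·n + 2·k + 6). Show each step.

−448·n + 406·k + 48 + 112·n^2 − 722·k·n + 508·k^2 − 404·k·n^2 − 22·k^2·n + 126·k^3 + 288·n^3

(−8 − 9·k + 8·n)·(−1 + 9·n − 7·k)·(4·n + 2·k + 6)
= (8 − 72·n + 56·k + 9·k − 81·k·n + 63·k^2 − 8·n + 72·n^2 − 56·k·n)·(4·n + 2·k + 6)    [distributive law]
= (8 − 80·n + 65·k − 137·k·n + 63·k^2 + 72·n^2)·(4·n + 2·k + 6)    [combine like terms]
= 32·n + 16·k + 48 − 320·n^2 − 160·k·n − 480·n + 260·k·n + 130·k^2 + 390·k − 548·k·n^2 − 274·k^2·n − 822·k·n + 252·k^2·n + 126·k^3 + 378·k^2 + 288·n^3 + 144·k·n^2 + 432·n^2    [distributive law]
= −448·n + 406·k + 48 + 112·n^2 − 722·k·n + 508·k^2 − 404·k·n^2 − 22·k^2·n + 126·k^3 + 288·n^3    [combine like terms]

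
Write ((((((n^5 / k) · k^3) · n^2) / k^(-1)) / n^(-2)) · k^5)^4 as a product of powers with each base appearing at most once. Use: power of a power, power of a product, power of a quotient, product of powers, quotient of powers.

((((((n^5 / k) · k^3) · n^2) / k^(-1)) / n^(-2)) · k^5)^4
= ((((((n^5 / k) · k^3) · n^2) / k^(-1)) / n^(-2))^4) · ((k^5)^4)    [power of a product]
= ((((((n^5 / k) · k^3) · n^2) / k^(-1))^4) / ((n^(-2))^4)) · ((k^5)^4)    [power of a quotient]
= ((((((n^5 / k) · k^3) · n^2)^4) / ((k^(-1))^4)) / ((n^(-2))^4)) · ((k^5)^4)    [power of a quotient]
= ((((((n^5 / k) · k^3)^4) · ((n^2)^4)) / ((k^(-1))^4)) / ((n^(-2))^4)) · ((k^5)^4)    [power of a product]
= ((((((n^5 / k)^4) · ((k^3)^4)) · ((n^2)^4)) / ((k^(-1))^4)) / ((n^(-2))^4)) · ((k^5)^4)    [power of a product]
= (((((((n^5)^4) / (k^4)) · ((k^3)^4)) · ((n^2)^4)) / ((k^(-1))^4)) / ((n^(-2))^4)) · ((k^5)^4)    [power of a quotient]
= (((((n^20 / (k^4)) · ((k^3)^4)) · ((n^2)^4)) / ((k^(-1))^4)) / ((n^(-2))^4)) · ((k^5)^4)    [power of a power]
= (((((n^20 / k^4) · k^12) · ((n^2)^4)) / ((k^(-1))^4)) / ((n^(-2))^4)) · ((k^5)^4)    [power of a power]
= (((((n^20 / k^4) · k^12) · n^8) / ((k^(-1))^4)) / ((n^(-2))^4)) · ((k^5)^4)    [power of a power]
= (((((n^20 / k^4) · k^12) · n^8) / k^(-4)) / ((n^(-2))^4)) · ((k^5)^4)    [power of a power]
= (((((n^20 / k^4) · k^12) · n^8) / k^(-4)) / n^(-8)) · ((k^5)^4)    [power of a power]
= (((((n^20 / k^4) · k^12) · n^8) / k^(-4)) / n^(-8)) · k^20    [power of a power]
= k^32n^36    [quotient of powers; product of powers]

k^32n^36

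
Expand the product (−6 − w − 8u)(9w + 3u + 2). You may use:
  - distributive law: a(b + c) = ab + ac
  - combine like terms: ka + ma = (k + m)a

−56w − 34u − 12 − 9w^2 − 75uw − 24u^2

(−6 − w − 8u)(9w + 3u + 2)
= −54w − 18u − 12 − 9w^2 − 3uw − 2w − 72uw − 24u^2 − 16u    [distributive law]
= −56w − 34u − 12 − 9w^2 − 75uw − 24u^2    [combine like terms]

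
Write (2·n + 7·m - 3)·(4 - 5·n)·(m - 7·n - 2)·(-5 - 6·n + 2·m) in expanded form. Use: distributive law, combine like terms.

999·m·n - 839·m·n^2 - 199·m^2·n + 477·n^2 + 496·n^3 - 334·n - 1270·m·n^3 + 680·m^2·n^2 - 420·n^4 - 276·m^2 + 56·m^3 + 388·m - 70·m^3·n - 120

(2·n + 7·m - 3)·(4 - 5·n)·(m - 7·n - 2)·(-5 - 6·n + 2·m)
= (8·n - 10·n^2 + 28·m - 35·m·n - 12 + 15·n)·(m - 7·n - 2)·(-5 - 6·n + 2·m)    [distributive law]
= (23·n - 10·n^2 + 28·m - 35·m·n - 12)·(m - 7·n - 2)·(-5 - 6·n + 2·m)    [combine like terms]
= (23·m·n - 161·n^2 - 46·n - 10·m·n^2 + 70·n^3 + 20·n^2 + 28·m^2 - 196·m·n - 56·m - 35·m^2·n + 245·m·n^2 + 70·m·n - 12·m + 84·n + 24)·(-5 - 6·n + 2·m)    [distributive law]
= (-103·m·n - 141·n^2 + 38·n + 235·m·n^2 + 70·n^3 + 28·m^2 - 68·m - 35·m^2·n + 24)·(-5 - 6·n + 2·m)    [combine like terms]
= 515·m·n + 618·m·n^2 - 206·m^2·n + 705·n^2 + 846·n^3 - 282·m·n^2 - 190·n - 228·n^2 + 76·m·n - 1175·m·n^2 - 1410·m·n^3 + 470·m^2·n^2 - 350·n^3 - 420·n^4 + 140·m·n^3 - 140·m^2 - 168·m^2·n + 56·m^3 + 340·m + 408·m·n - 136·m^2 + 175·m^2·n + 210·m^2·n^2 - 70·m^3·n - 120 - 144·n + 48·m    [distributive law]
= 999·m·n - 839·m·n^2 - 199·m^2·n + 477·n^2 + 496·n^3 - 334·n - 1270·m·n^3 + 680·m^2·n^2 - 420·n^4 - 276·m^2 + 56·m^3 + 388·m - 70·m^3·n - 120    [combine like terms]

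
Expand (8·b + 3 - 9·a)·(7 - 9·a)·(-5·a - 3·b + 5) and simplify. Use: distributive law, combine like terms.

-370·a·b - 168·b^2 + 217·b + 117·a^2·b + 216·a·b^2 - 555·a + 105 + 855·a^2 - 405·a^3

(8·b + 3 - 9·a)·(7 - 9·a)·(-5·a - 3·b + 5)
= (56·b - 72·a·b + 21 - 27·a - 63·a + 81·a^2)·(-5·a - 3·b + 5)    [distributive law]
= (56·b - 72·a·b + 21 - 90·a + 81·a^2)·(-5·a - 3·b + 5)    [combine like terms]
= -280·a·b - 168·b^2 + 280·b + 360·a^2·b + 216·a·b^2 - 360·a·b - 105·a - 63·b + 105 + 450·a^2 + 270·a·b - 450·a - 405·a^3 - 243·a^2·b + 405·a^2    [distributive law]
= -370·a·b - 168·b^2 + 217·b + 117·a^2·b + 216·a·b^2 - 555·a + 105 + 855·a^2 - 405·a^3    [combine like terms]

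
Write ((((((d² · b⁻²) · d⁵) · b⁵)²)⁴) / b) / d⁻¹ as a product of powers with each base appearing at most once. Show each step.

b²³d⁵⁷

((((((d² · b⁻²) · d⁵) · b⁵)²)⁴) / b) / d⁻¹
= (((((d² · b⁻²) · d⁵) · b⁵)⁸) / b) / d⁻¹    [power of a power]
= (((((d² · b⁻²) · d⁵)⁸) · ((b⁵)⁸)) / b) / d⁻¹    [power of a product]
= (((((d² · b⁻²)⁸) · ((d⁵)⁸)) · ((b⁵)⁸)) / b) / d⁻¹    [power of a product]
= ((((((d²)⁸) · ((b⁻²)⁸)) · ((d⁵)⁸)) · ((b⁵)⁸)) / b) / d⁻¹    [power of a product]
= ((((d¹⁶ · ((b⁻²)⁸)) · ((d⁵)⁸)) · ((b⁵)⁸)) / b) / d⁻¹    [power of a power]
= ((((d¹⁶ · b⁻¹⁶) · ((d⁵)⁸)) · ((b⁵)⁸)) / b) / d⁻¹    [power of a power]
= ((((d¹⁶ · b⁻¹⁶) · d⁴⁰) · ((b⁵)⁸)) / b) / d⁻¹    [power of a power]
= ((((d¹⁶ · b⁻¹⁶) · d⁴⁰) · b⁴⁰) / b) / d⁻¹    [power of a power]
= b²³d⁵⁷    [quotient of powers; product of powers]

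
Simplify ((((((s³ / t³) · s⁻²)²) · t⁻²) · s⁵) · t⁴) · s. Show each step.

s⁸·t⁻⁴

((((((s³ / t³) · s⁻²)²) · t⁻²) · s⁵) · t⁴) · s
= ((((((s³ / t³)²) · ((s⁻²)²)) · t⁻²) · s⁵) · t⁴) · s    [power of a product]
= (((((((s³)²) / ((t³)²)) · ((s⁻²)²)) · t⁻²) · s⁵) · t⁴) · s    [power of a quotient]
= (((((s⁶ / ((t³)²)) · ((s⁻²)²)) · t⁻²) · s⁵) · t⁴) · s    [power of a power]
= (((((s⁶ / t⁶) · ((s⁻²)²)) · t⁻²) · s⁵) · t⁴) · s    [power of a power]
= (((((s⁶ / t⁶) · s⁻⁴) · t⁻²) · s⁵) · t⁴) · s    [power of a power]
= s⁸·t⁻⁴    [quotient of powers; product of powers]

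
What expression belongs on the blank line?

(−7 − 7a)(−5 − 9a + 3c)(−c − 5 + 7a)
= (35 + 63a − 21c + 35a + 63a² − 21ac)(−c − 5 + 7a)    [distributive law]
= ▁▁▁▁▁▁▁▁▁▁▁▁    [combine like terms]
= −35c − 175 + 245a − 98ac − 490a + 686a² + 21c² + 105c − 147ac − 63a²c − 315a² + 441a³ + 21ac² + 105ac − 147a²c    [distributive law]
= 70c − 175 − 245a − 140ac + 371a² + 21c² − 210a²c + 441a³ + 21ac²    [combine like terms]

Applying combine like terms to the line above:

(35 + 98a − 21c + 63a² − 21ac)(−c − 5 + 7a)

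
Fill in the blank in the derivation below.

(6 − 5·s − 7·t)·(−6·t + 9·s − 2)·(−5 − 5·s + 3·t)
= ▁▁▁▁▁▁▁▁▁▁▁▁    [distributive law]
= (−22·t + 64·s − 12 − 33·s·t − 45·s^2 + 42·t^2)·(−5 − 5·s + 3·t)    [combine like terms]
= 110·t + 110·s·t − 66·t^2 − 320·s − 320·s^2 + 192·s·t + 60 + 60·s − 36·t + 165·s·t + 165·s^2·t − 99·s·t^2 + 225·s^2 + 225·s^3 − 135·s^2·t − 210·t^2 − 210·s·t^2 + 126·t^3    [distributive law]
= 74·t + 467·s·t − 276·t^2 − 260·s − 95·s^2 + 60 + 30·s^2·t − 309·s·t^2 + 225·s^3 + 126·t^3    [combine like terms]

Applying distributive law to the line above:

(−36·t + 54·s − 12 + 30·s·t − 45·s^2 + 10·s + 42·t^2 − 63·s·t + 14·t)·(−5 − 5·s + 3·t)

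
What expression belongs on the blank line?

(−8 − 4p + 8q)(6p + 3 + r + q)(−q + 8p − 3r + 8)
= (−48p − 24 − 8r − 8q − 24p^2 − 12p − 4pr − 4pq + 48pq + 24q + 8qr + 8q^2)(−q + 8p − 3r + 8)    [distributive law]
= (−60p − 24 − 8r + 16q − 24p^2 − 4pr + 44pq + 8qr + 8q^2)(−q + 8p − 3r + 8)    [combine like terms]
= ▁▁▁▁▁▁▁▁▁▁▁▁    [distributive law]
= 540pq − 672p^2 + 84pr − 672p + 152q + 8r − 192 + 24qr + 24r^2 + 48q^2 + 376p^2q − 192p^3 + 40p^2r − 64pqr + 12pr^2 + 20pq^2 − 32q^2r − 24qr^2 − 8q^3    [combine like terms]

After distributive law, the bracketed line is:

60pq − 480p^2 + 180pr − 480p + 24q − 192p + 72r − 192 + 8qr − 64pr + 24r^2 − 64r − 16q^2 + 128pq − 48qr + 128q + 24p^2q − 192p^3 + 72p^2r − 192p^2 + 4pqr − 32p^2r + 12pr^2 − 32pr − 44pq^2 + 352p^2q − 132pqr + 352pq − 8q^2r + 64pqr − 24qr^2 + 64qr − 8q^3 + 64pq^2 − 24q^2r + 64q^2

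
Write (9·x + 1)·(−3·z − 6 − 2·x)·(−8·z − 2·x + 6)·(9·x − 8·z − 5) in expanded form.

360·x^2·z^2 − 1728·x·z^3 − 3200·x·z^2 + 1494·x^3·z + 1606·x^2·z + 1402·x·z − 144·x^3 − 2936·x^2 + 1296·x + 324·x^4 − 192·z^3 − 360·z^2 + 138·z + 180

(9·x + 1)·(−3·z − 6 − 2·x)·(−8·z − 2·x + 6)·(9·x − 8·z − 5)
= (−27·x·z − 54·x − 18·x^2 − 3·z − 6 − 2·x)·(−8·z − 2·x + 6)·(9·x − 8·z − 5)    [distributive law]
= (−27·x·z − 56·x − 18·x^2 − 3·z − 6)·(−8·z − 2·x + 6)·(9·x − 8·z − 5)    [combine like terms]
= (216·x·z^2 + 54·x^2·z − 162·x·z + 448·x·z + 112·x^2 − 336·x + 144·x^2·z + 36·x^3 − 108·x^2 + 24·z^2 + 6·x·z − 18·z + 48·z + 12·x − 36)·(9·x − 8·z − 5)    [distributive law]
= (216·x·z^2 + 198·x^2·z + 292·x·z + 4·x^2 − 324·x + 36·x^3 + 24·z^2 + 30·z − 36)·(9·x − 8·z − 5)    [combine like terms]
= 1944·x^2·z^2 − 1728·x·z^3 − 1080·x·z^2 + 1782·x^3·z − 1584·x^2·z^2 − 990·x^2·z + 2628·x^2·z − 2336·x·z^2 − 1460·x·z + 36·x^3 − 32·x^2·z − 20·x^2 − 2916·x^2 + 2592·x·z + 1620·x + 324·x^4 − 288·x^3·z − 180·x^3 + 216·x·z^2 − 192·z^3 − 120·z^2 + 270·x·z − 240·z^2 − 150·z − 324·x + 288·z + 180    [distributive law]
= 360·x^2·z^2 − 1728·x·z^3 − 3200·x·z^2 + 1494·x^3·z + 1606·x^2·z + 1402·x·z − 144·x^3 − 2936·x^2 + 1296·x + 324·x^4 − 192·z^3 − 360·z^2 + 138·z + 180    [combine like terms]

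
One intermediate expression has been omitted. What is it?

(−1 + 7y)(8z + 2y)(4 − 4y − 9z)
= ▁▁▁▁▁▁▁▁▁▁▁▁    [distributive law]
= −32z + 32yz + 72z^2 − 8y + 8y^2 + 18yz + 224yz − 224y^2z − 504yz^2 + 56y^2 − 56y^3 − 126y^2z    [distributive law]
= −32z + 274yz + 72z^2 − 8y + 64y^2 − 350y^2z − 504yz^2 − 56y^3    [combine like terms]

Applying distributive law to the line above:

(−8z − 2y + 56yz + 14y^2)(4 − 4y − 9z)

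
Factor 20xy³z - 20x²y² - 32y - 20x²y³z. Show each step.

4y(5xy²z - 5x²y - 8 - 5x²y²z)

20xy³z - 20x²y² - 32y - 20x²y³z
= 4(5xy³z - 5x²y² - 8y - 5x²y³z)    [factor out 4]
= 4y(5xy²z - 5x²y - 8 - 5x²y²z)    [factor out y]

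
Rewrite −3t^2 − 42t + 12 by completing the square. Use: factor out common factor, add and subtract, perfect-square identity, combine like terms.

−3(t + 7)^2 + 159

−3t^2 − 42t + 12
= −3(t^2 + 14t) + 12    [factor out -3 from the t-terms]
= −3(t^2 + 14t + 49 − 49) + 12    [add and subtract 49 inside the bracket]
= −3(t + 7)^2 + 147 + 12    [perfect-square identity]
= −3(t + 7)^2 + 159    [combine constants]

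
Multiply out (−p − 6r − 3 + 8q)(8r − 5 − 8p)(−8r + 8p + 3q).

(−p − 6r − 3 + 8q)(8r − 5 − 8p)(−8r + 8p + 3q)
= (−8pr + 5p + 8p^2 − 48r^2 + 30r + 48pr − 24r + 15 + 24p + 64qr − 40q − 64pq)(−8r + 8p + 3q)    [distributive law]
= (40pr + 29p + 8p^2 − 48r^2 + 6r + 15 + 64qr − 40q − 64pq)(−8r + 8p + 3q)    [combine like terms]
= −320pr^2 + 320p^2r + 120pqr − 232pr + 232p^2 + 87pq − 64p^2r + 64p^3 + 24p^2q + 384r^3 − 384pr^2 − 144qr^2 − 48r^2 + 48pr + 18qr − 120r + 120p + 45q − 512qr^2 + 512pqr + 192q^2r + 320qr − 320pq − 120q^2 + 512pqr − 512p^2q − 192pq^2    [distributive law]
= −704pr^2 + 256p^2r + 1144pqr − 184pr + 232p^2 − 233pq + 64p^3 − 488p^2q + 384r^3 − 656qr^2 − 48r^2 + 338qr − 120r + 120p + 45q + 192q^2r − 120q^2 − 192pq^2    [combine like terms]

−704pr^2 + 256p^2r + 1144pqr − 184pr + 232p^2 − 233pq + 64p^3 − 488p^2q + 384r^3 − 656qr^2 − 48r^2 + 338qr − 120r + 120p + 45q + 192q^2r − 120q^2 − 192pq^2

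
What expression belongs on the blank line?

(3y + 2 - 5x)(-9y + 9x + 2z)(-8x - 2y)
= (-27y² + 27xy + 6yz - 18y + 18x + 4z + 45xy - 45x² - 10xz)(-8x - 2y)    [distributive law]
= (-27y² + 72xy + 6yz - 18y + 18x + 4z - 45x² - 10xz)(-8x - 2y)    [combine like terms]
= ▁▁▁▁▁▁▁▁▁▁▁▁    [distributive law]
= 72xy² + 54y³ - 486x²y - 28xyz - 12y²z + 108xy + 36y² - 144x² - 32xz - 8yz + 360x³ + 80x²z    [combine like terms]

Applying distributive law to the line above:

216xy² + 54y³ - 576x²y - 144xy² - 48xyz - 12y²z + 144xy + 36y² - 144x² - 36xy - 32xz - 8yz + 360x³ + 90x²y + 80x²z + 20xyz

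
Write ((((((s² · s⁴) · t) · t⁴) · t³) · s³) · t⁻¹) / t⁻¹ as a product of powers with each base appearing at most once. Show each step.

((((((s² · s⁴) · t) · t⁴) · t³) · s³) · t⁻¹) / t⁻¹
= (((((s⁶ · t) · t⁴) · t³) · s³) · t⁻¹) / t⁻¹    [product of powers]
= s⁹t⁸    [quotient of powers; product of powers]

s⁹t⁸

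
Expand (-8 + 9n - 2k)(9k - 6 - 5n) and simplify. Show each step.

(-8 + 9n - 2k)(9k - 6 - 5n)
= -72k + 48 + 40n + 81kn - 54n - 45n^2 - 18k^2 + 12k + 10kn    [distributive law]
= -60k + 48 - 14n + 91kn - 45n^2 - 18k^2    [combine like terms]

-60k + 48 - 14n + 91kn - 45n^2 - 18k^2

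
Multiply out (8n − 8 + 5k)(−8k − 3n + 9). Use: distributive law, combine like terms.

−79kn − 24n² + 96n + 109k − 72 − 40k²

(8n − 8 + 5k)(−8k − 3n + 9)
= −64kn − 24n² + 72n + 64k + 24n − 72 − 40k² − 15kn + 45k    [distributive law]
= −79kn − 24n² + 96n + 109k − 72 − 40k²    [combine like terms]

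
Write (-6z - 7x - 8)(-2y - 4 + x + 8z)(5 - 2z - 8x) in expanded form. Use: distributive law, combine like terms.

28yz - 24yz² - 124xyz - 264z - 160z² - 30xz + 508xz² + 510x²z + 96z³ - 58xy - 112x²y - 156x - 195x² + 56x³ + 80y + 160

(-6z - 7x - 8)(-2y - 4 + x + 8z)(5 - 2z - 8x)
= (12yz + 24z - 6xz - 48z² + 14xy + 28x - 7x² - 56xz + 16y + 32 - 8x - 64z)(5 - 2z - 8x)    [distributive law]
= (12yz - 40z - 62xz - 48z² + 14xy + 20x - 7x² + 16y + 32)(5 - 2z - 8x)    [combine like terms]
= 60yz - 24yz² - 96xyz - 200z + 80z² + 320xz - 310xz + 124xz² + 496x²z - 240z² + 96z³ + 384xz² + 70xy - 28xyz - 112x²y + 100x - 40xz - 160x² - 35x² + 14x²z + 56x³ + 80y - 32yz - 128xy + 160 - 64z - 256x    [distributive law]
= 28yz - 24yz² - 124xyz - 264z - 160z² - 30xz + 508xz² + 510x²z + 96z³ - 58xy - 112x²y - 156x - 195x² + 56x³ + 80y + 160    [combine like terms]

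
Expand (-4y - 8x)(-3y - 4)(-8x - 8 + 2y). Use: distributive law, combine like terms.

(-4y - 8x)(-3y - 4)(-8x - 8 + 2y)
= (12y^2 + 16y + 24xy + 32x)(-8x - 8 + 2y)    [distributive law]
= -96xy^2 - 96y^2 + 24y^3 - 128xy - 128y + 32y^2 - 192x^2y - 192xy + 48xy^2 - 256x^2 - 256x + 64xy    [distributive law]
= -48xy^2 - 64y^2 + 24y^3 - 256xy - 128y - 192x^2y - 256x^2 - 256x    [combine like terms]

-48xy^2 - 64y^2 + 24y^3 - 256xy - 128y - 192x^2y - 256x^2 - 256x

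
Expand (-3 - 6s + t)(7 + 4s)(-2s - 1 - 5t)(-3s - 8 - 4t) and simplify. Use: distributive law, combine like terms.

(-3 - 6s + t)(7 + 4s)(-2s - 1 - 5t)(-3s - 8 - 4t)
= (-21 - 12s - 42s - 24s² + 7t + 4st)(-2s - 1 - 5t)(-3s - 8 - 4t)    [distributive law]
= (-21 - 54s - 24s² + 7t + 4st)(-2s - 1 - 5t)(-3s - 8 - 4t)    [combine like terms]
= (42s + 21 + 105t + 108s² + 54s + 270st + 48s³ + 24s² + 120s²t - 14st - 7t - 35t² - 8s²t - 4st - 20st²)(-3s - 8 - 4t)    [distributive law]
= (96s + 21 + 98t + 132s² + 252st + 48s³ + 112s²t - 35t² - 20st²)(-3s - 8 - 4t)    [combine like terms]
= -288s² - 768s - 384st - 63s - 168 - 84t - 294st - 784t - 392t² - 396s³ - 1056s² - 528s²t - 756s²t - 2016st - 1008st² - 144s⁴ - 384s³ - 192s³t - 336s³t - 896s²t - 448s²t² + 105st² + 280t² + 140t³ + 60s²t² + 160st² + 80st³    [distributive law]
= -1344s² - 831s - 2694st - 168 - 868t - 112t² - 780s³ - 2180s²t - 743st² - 144s⁴ - 528s³t - 388s²t² + 140t³ + 80st³    [combine like terms]

-1344s² - 831s - 2694st - 168 - 868t - 112t² - 780s³ - 2180s²t - 743st² - 144s⁴ - 528s³t - 388s²t² + 140t³ + 80st³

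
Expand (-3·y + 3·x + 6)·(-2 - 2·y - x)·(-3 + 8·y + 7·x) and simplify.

(-3·y + 3·x + 6)·(-2 - 2·y - x)·(-3 + 8·y + 7·x)
= (6·y + 6·y² + 3·x·y - 6·x - 6·x·y - 3·x² - 12 - 12·y - 6·x)·(-3 + 8·y + 7·x)    [distributive law]
= (-6·y + 6·y² - 3·x·y - 12·x - 3·x² - 12)·(-3 + 8·y + 7·x)    [combine like terms]
= 18·y - 48·y² - 42·x·y - 18·y² + 48·y³ + 42·x·y² + 9·x·y - 24·x·y² - 21·x²·y + 36·x - 96·x·y - 84·x² + 9·x² - 24·x²·y - 21·x³ + 36 - 96·y - 84·x    [distributive law]
= -78·y - 66·y² - 129·x·y + 48·y³ + 18·x·y² - 45·x²·y - 48·x - 75·x² - 21·x³ + 36    [combine like terms]

-78·y - 66·y² - 129·x·y + 48·y³ + 18·x·y² - 45·x²·y - 48·x - 75·x² - 21·x³ + 36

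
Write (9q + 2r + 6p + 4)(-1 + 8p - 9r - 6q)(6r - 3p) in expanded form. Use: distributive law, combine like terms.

(9q + 2r + 6p + 4)(-1 + 8p - 9r - 6q)(6r - 3p)
= (-9q + 72pq - 81qr - 54q^2 - 2r + 16pr - 18r^2 - 12qr - 6p + 48p^2 - 54pr - 36pq - 4 + 32p - 36r - 24q)(6r - 3p)    [distributive law]
= (-33q + 36pq - 93qr - 54q^2 - 38r - 38pr - 18r^2 + 26p + 48p^2 - 4)(6r - 3p)    [combine like terms]
= -198qr + 99pq + 216pqr - 108p^2q - 558qr^2 + 279pqr - 324q^2r + 162pq^2 - 228r^2 + 114pr - 228pr^2 + 114p^2r - 108r^3 + 54pr^2 + 156pr - 78p^2 + 288p^2r - 144p^3 - 24r + 12p    [distributive law]
= -198qr + 99pq + 495pqr - 108p^2q - 558qr^2 - 324q^2r + 162pq^2 - 228r^2 + 270pr - 174pr^2 + 402p^2r - 108r^3 - 78p^2 - 144p^3 - 24r + 12p    [combine like terms]

-198qr + 99pq + 495pqr - 108p^2q - 558qr^2 - 324q^2r + 162pq^2 - 228r^2 + 270pr - 174pr^2 + 402p^2r - 108r^3 - 78p^2 - 144p^3 - 24r + 12p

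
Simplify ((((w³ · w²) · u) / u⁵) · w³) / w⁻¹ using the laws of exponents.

u⁻⁴w⁹

((((w³ · w²) · u) / u⁵) · w³) / w⁻¹
= (((w⁵ · u) / u⁵) · w³) / w⁻¹    [product of powers]
= u⁻⁴w⁹    [quotient of powers; product of powers]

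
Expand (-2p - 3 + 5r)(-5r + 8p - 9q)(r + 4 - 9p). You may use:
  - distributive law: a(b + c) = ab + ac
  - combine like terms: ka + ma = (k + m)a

275pr^2 + 41pr - 466p^2r + 152p^2 + 144p^3 + 423pqr - 171pq - 162p^2q - 85r^2 + 60r - 96p - 153qr + 108q - 25r^3 - 45qr^2

(-2p - 3 + 5r)(-5r + 8p - 9q)(r + 4 - 9p)
= (10pr - 16p^2 + 18pq + 15r - 24p + 27q - 25r^2 + 40pr - 45qr)(r + 4 - 9p)    [distributive law]
= (50pr - 16p^2 + 18pq + 15r - 24p + 27q - 25r^2 - 45qr)(r + 4 - 9p)    [combine like terms]
= 50pr^2 + 200pr - 450p^2r - 16p^2r - 64p^2 + 144p^3 + 18pqr + 72pq - 162p^2q + 15r^2 + 60r - 135pr - 24pr - 96p + 216p^2 + 27qr + 108q - 243pq - 25r^3 - 100r^2 + 225pr^2 - 45qr^2 - 180qr + 405pqr    [distributive law]
= 275pr^2 + 41pr - 466p^2r + 152p^2 + 144p^3 + 423pqr - 171pq - 162p^2q - 85r^2 + 60r - 96p - 153qr + 108q - 25r^3 - 45qr^2    [combine like terms]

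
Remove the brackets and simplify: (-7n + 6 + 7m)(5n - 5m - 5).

(-7n + 6 + 7m)(5n - 5m - 5)
= -35n^2 + 35mn + 35n + 30n - 30m - 30 + 35mn - 35m^2 - 35m    [distributive law]
= -35n^2 + 70mn + 65n - 65m - 30 - 35m^2    [combine like terms]

-35n^2 + 70mn + 65n - 65m - 30 - 35m^2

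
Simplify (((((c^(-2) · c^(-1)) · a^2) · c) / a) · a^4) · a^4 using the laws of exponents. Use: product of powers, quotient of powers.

a^9c^(-2)

(((((c^(-2) · c^(-1)) · a^2) · c) / a) · a^4) · a^4
= ((((c^(-3) · a^2) · c) / a) · a^4) · a^4    [product of powers]
= a^9c^(-2)    [quotient of powers; product of powers]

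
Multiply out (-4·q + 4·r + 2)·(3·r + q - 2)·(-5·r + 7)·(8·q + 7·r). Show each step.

(-4·q + 4·r + 2)·(3·r + q - 2)·(-5·r + 7)·(8·q + 7·r)
= (-12·q·r - 4·q² + 8·q + 12·r² + 4·q·r - 8·r + 6·r + 2·q - 4)·(-5·r + 7)·(8·q + 7·r)    [distributive law]
= (-8·q·r - 4·q² + 10·q + 12·r² - 2·r - 4)·(-5·r + 7)·(8·q + 7·r)    [combine like terms]
= (40·q·r² - 56·q·r + 20·q²·r - 28·q² - 50·q·r + 70·q - 60·r³ + 84·r² + 10·r² - 14·r + 20·r - 28)·(8·q + 7·r)    [distributive law]
= (40·q·r² - 106·q·r + 20·q²·r - 28·q² + 70·q - 60·r³ + 94·r² + 6·r - 28)·(8·q + 7·r)    [combine like terms]
= 320·q²·r² + 280·q·r³ - 848·q²·r - 742·q·r² + 160·q³·r + 140·q²·r² - 224·q³ - 196·q²·r + 560·q² + 490·q·r - 480·q·r³ - 420·r⁴ + 752·q·r² + 658·r³ + 48·q·r + 42·r² - 224·q - 196·r    [distributive law]
= 460·q²·r² - 200·q·r³ - 1044·q²·r + 10·q·r² + 160·q³·r - 224·q³ + 560·q² + 538·q·r - 420·r⁴ + 658·r³ + 42·r² - 224·q - 196·r    [combine like terms]

460·q²·r² - 200·q·r³ - 1044·q²·r + 10·q·r² + 160·q³·r - 224·q³ + 560·q² + 538·q·r - 420·r⁴ + 658·r³ + 42·r² - 224·q - 196·r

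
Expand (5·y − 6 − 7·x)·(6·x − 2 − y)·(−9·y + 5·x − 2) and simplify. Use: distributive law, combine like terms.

−358·x·y^2 + 563·x^2·y + 104·x·y + 46·y^2 − 100·y + 45·y^3 − 26·x^2 + 104·x − 24 − 210·x^3

(5·y − 6 − 7·x)·(6·x − 2 − y)·(−9·y + 5·x − 2)
= (30·x·y − 10·y − 5·y^2 − 36·x + 12 + 6·y − 42·x^2 + 14·x + 7·x·y)·(−9·y + 5·x − 2)    [distributive law]
= (37·x·y − 4·y − 5·y^2 − 22·x + 12 − 42·x^2)·(−9·y + 5·x − 2)    [combine like terms]
= −333·x·y^2 + 185·x^2·y − 74·x·y + 36·y^2 − 20·x·y + 8·y + 45·y^3 − 25·x·y^2 + 10·y^2 + 198·x·y − 110·x^2 + 44·x − 108·y + 60·x − 24 + 378·x^2·y − 210·x^3 + 84·x^2    [distributive law]
= −358·x·y^2 + 563·x^2·y + 104·x·y + 46·y^2 − 100·y + 45·y^3 − 26·x^2 + 104·x − 24 − 210·x^3    [combine like terms]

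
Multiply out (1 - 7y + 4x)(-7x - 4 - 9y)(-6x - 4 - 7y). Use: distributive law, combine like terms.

250x^2 + 116x - 5xy + 16 - 48y - 385y^2 + 118x^2y - 469xy^2 - 441y^3 + 168x^3

(1 - 7y + 4x)(-7x - 4 - 9y)(-6x - 4 - 7y)
= (-7x - 4 - 9y + 49xy + 28y + 63y^2 - 28x^2 - 16x - 36xy)(-6x - 4 - 7y)    [distributive law]
= (-23x - 4 + 19y + 13xy + 63y^2 - 28x^2)(-6x - 4 - 7y)    [combine like terms]
= 138x^2 + 92x + 161xy + 24x + 16 + 28y - 114xy - 76y - 133y^2 - 78x^2y - 52xy - 91xy^2 - 378xy^2 - 252y^2 - 441y^3 + 168x^3 + 112x^2 + 196x^2y    [distributive law]
= 250x^2 + 116x - 5xy + 16 - 48y - 385y^2 + 118x^2y - 469xy^2 - 441y^3 + 168x^3    [combine like terms]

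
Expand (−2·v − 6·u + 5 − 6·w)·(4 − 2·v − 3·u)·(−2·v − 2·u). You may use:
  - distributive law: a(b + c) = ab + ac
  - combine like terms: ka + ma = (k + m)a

(−2·v − 6·u + 5 − 6·w)·(4 − 2·v − 3·u)·(−2·v − 2·u)
= (−8·v + 4·v^2 + 6·u·v − 24·u + 12·u·v + 18·u^2 + 20 − 10·v − 15·u − 24·w + 12·v·w + 18·u·w)·(−2·v − 2·u)    [distributive law]
= (−18·v + 4·v^2 + 18·u·v − 39·u + 18·u^2 + 20 − 24·w + 12·v·w + 18·u·w)·(−2·v − 2·u)    [combine like terms]
= 36·v^2 + 36·u·v − 8·v^3 − 8·u·v^2 − 36·u·v^2 − 36·u^2·v + 78·u·v + 78·u^2 − 36·u^2·v − 36·u^3 − 40·v − 40·u + 48·v·w + 48·u·w − 24·v^2·w − 24·u·v·w − 36·u·v·w − 36·u^2·w    [distributive law]
= 36·v^2 + 114·u·v − 8·v^3 − 44·u·v^2 − 72·u^2·v + 78·u^2 − 36·u^3 − 40·v − 40·u + 48·v·w + 48·u·w − 24·v^2·w − 60·u·v·w − 36·u^2·w    [combine like terms]

36·v^2 + 114·u·v − 8·v^3 − 44·u·v^2 − 72·u^2·v + 78·u^2 − 36·u^3 − 40·v − 40·u + 48·v·w + 48·u·w − 24·v^2·w − 60·u·v·w − 36·u^2·w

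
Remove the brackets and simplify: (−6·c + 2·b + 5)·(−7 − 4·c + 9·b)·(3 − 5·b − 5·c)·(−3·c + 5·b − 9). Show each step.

(−6·c + 2·b + 5)·(−7 − 4·c + 9·b)·(3 − 5·b − 5·c)·(−3·c + 5·b − 9)
= (42·c + 24·c^2 − 54·b·c − 14·b − 8·b·c + 18·b^2 − 35 − 20·c + 45·b)·(3 − 5·b − 5·c)·(−3·c + 5·b − 9)    [distributive law]
= (22·c + 24·c^2 − 62·b·c + 31·b + 18·b^2 − 35)·(3 − 5·b − 5·c)·(−3·c + 5·b − 9)    [combine like terms]
= (66·c − 110·b·c − 110·c^2 + 72·c^2 − 120·b·c^2 − 120·c^3 − 186·b·c + 310·b^2·c + 310·b·c^2 + 93·b − 155·b^2 − 155·b·c + 54·b^2 − 90·b^3 − 90·b^2·c − 105 + 175·b + 175·c)·(−3·c + 5·b − 9)    [distributive law]
= (241·c − 451·b·c − 38·c^2 + 190·b·c^2 − 120·c^3 + 220·b^2·c + 268·b − 101·b^2 − 90·b^3 − 105)·(−3·c + 5·b − 9)    [combine like terms]
= −723·c^2 + 1205·b·c − 2169·c + 1353·b·c^2 − 2255·b^2·c + 4059·b·c + 114·c^3 − 190·b·c^2 + 342·c^2 − 570·b·c^3 + 950·b^2·c^2 − 1710·b·c^2 + 360·c^4 − 600·b·c^3 + 1080·c^3 − 660·b^2·c^2 + 1100·b^3·c − 1980·b^2·c − 804·b·c + 1340·b^2 − 2412·b + 303·b^2·c − 505·b^3 + 909·b^2 + 270·b^3·c − 450·b^4 + 810·b^3 + 315·c − 525·b + 945    [distributive law]
= −381·c^2 + 4460·b·c − 1854·c − 547·b·c^2 − 3932·b^2·c + 1194·c^3 − 1170·b·c^3 + 290·b^2·c^2 + 360·c^4 + 1370·b^3·c + 2249·b^2 − 2937·b + 305·b^3 − 450·b^4 + 945    [combine like terms]

−381·c^2 + 4460·b·c − 1854·c − 547·b·c^2 − 3932·b^2·c + 1194·c^3 − 1170·b·c^3 + 290·b^2·c^2 + 360·c^4 + 1370·b^3·c + 2249·b^2 − 2937·b + 305·b^3 − 450·b^4 + 945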